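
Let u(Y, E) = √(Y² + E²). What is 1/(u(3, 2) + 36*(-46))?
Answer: -1656/2742323 - √13/2742323 ≈ -0.00060518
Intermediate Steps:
u(Y, E) = √(E² + Y²)
1/(u(3, 2) + 36*(-46)) = 1/(√(2² + 3²) + 36*(-46)) = 1/(√(4 + 9) - 1656) = 1/(√13 - 1656) = 1/(-1656 + √13)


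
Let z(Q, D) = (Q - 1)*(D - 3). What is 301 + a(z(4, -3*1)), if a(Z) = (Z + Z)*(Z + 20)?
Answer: 229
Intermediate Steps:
z(Q, D) = (-1 + Q)*(-3 + D)
a(Z) = 2*Z*(20 + Z) (a(Z) = (2*Z)*(20 + Z) = 2*Z*(20 + Z))
301 + a(z(4, -3*1)) = 301 + 2*(3 - (-3) - 3*4 - 3*1*4)*(20 + (3 - (-3) - 3*4 - 3*1*4)) = 301 + 2*(3 - 1*(-3) - 12 - 3*4)*(20 + (3 - 1*(-3) - 12 - 3*4)) = 301 + 2*(3 + 3 - 12 - 12)*(20 + (3 + 3 - 12 - 12)) = 301 + 2*(-18)*(20 - 18) = 301 + 2*(-18)*2 = 301 - 72 = 229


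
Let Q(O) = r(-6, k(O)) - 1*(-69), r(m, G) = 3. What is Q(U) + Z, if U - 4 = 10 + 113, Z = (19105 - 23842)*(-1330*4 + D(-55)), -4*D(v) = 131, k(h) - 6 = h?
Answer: 101424195/4 ≈ 2.5356e+7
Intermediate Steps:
k(h) = 6 + h
D(v) = -131/4 (D(v) = -1/4*131 = -131/4)
Z = 101423907/4 (Z = (19105 - 23842)*(-1330*4 - 131/4) = -4737*(-5320 - 131/4) = -4737*(-21411/4) = 101423907/4 ≈ 2.5356e+7)
U = 127 (U = 4 + (10 + 113) = 4 + 123 = 127)
Q(O) = 72 (Q(O) = 3 - 1*(-69) = 3 + 69 = 72)
Q(U) + Z = 72 + 101423907/4 = 101424195/4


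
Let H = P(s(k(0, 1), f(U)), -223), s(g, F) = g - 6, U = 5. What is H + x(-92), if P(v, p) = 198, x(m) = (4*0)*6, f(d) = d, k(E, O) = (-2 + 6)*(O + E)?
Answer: 198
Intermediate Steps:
k(E, O) = 4*E + 4*O (k(E, O) = 4*(E + O) = 4*E + 4*O)
x(m) = 0 (x(m) = 0*6 = 0)
s(g, F) = -6 + g
H = 198
H + x(-92) = 198 + 0 = 198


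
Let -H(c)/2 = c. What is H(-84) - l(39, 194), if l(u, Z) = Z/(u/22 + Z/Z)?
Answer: 5980/61 ≈ 98.033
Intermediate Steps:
H(c) = -2*c
l(u, Z) = Z/(1 + u/22) (l(u, Z) = Z/(u*(1/22) + 1) = Z/(u/22 + 1) = Z/(1 + u/22))
H(-84) - l(39, 194) = -2*(-84) - 22*194/(22 + 39) = 168 - 22*194/61 = 168 - 1*4268/61 = 168 - 4268/61 = 5980/61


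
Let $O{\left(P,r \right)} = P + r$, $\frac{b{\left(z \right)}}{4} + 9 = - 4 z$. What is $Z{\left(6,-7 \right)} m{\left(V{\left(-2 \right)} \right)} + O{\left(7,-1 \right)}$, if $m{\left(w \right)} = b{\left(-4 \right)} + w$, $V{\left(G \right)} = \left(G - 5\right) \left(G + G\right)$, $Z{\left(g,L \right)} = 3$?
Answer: $174$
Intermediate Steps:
$b{\left(z \right)} = -36 - 16 z$ ($b{\left(z \right)} = -36 + 4 \left(- 4 z\right) = -36 - 16 z$)
$V{\left(G \right)} = 2 G \left(-5 + G\right)$ ($V{\left(G \right)} = \left(-5 + G\right) 2 G = 2 G \left(-5 + G\right)$)
$m{\left(w \right)} = 28 + w$ ($m{\left(w \right)} = \left(-36 - -64\right) + w = \left(-36 + 64\right) + w = 28 + w$)
$Z{\left(6,-7 \right)} m{\left(V{\left(-2 \right)} \right)} + O{\left(7,-1 \right)} = 3 \left(28 + 2 \left(-2\right) \left(-5 - 2\right)\right) + \left(7 - 1\right) = 3 \left(28 + 2 \left(-2\right) \left(-7\right)\right) + 6 = 3 \left(28 + 28\right) + 6 = 3 \cdot 56 + 6 = 168 + 6 = 174$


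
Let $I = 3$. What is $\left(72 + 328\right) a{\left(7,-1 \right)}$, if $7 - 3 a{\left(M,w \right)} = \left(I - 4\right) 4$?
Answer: $\frac{4400}{3} \approx 1466.7$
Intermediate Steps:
$a{\left(M,w \right)} = \frac{11}{3}$ ($a{\left(M,w \right)} = \frac{7}{3} - \frac{\left(3 - 4\right) 4}{3} = \frac{7}{3} - \frac{\left(-1\right) 4}{3} = \frac{7}{3} - - \frac{4}{3} = \frac{7}{3} + \frac{4}{3} = \frac{11}{3}$)
$\left(72 + 328\right) a{\left(7,-1 \right)} = \left(72 + 328\right) \frac{11}{3} = 400 \cdot \frac{11}{3} = \frac{4400}{3}$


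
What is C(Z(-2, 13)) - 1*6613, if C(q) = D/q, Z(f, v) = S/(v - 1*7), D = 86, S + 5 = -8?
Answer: -86485/13 ≈ -6652.7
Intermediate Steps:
S = -13 (S = -5 - 8 = -13)
Z(f, v) = -13/(-7 + v) (Z(f, v) = -13/(v - 1*7) = -13/(v - 7) = -13/(-7 + v))
C(q) = 86/q
C(Z(-2, 13)) - 1*6613 = 86/((-13/(-7 + 13))) - 1*6613 = 86/((-13/6)) - 6613 = 86/((-13*1/6)) - 6613 = 86/(-13/6) - 6613 = 86*(-6/13) - 6613 = -516/13 - 6613 = -86485/13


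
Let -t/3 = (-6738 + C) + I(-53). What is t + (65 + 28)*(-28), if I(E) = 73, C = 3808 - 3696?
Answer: 17055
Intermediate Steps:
C = 112
t = 19659 (t = -3*((-6738 + 112) + 73) = -3*(-6626 + 73) = -3*(-6553) = 19659)
t + (65 + 28)*(-28) = 19659 + (65 + 28)*(-28) = 19659 + 93*(-28) = 19659 - 2604 = 17055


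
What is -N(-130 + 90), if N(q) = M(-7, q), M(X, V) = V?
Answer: 40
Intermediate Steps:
N(q) = q
-N(-130 + 90) = -(-130 + 90) = -1*(-40) = 40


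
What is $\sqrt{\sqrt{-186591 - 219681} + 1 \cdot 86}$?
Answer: $\sqrt{86 + 368 i \sqrt{3}} \approx 19.094 + 16.691 i$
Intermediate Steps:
$\sqrt{\sqrt{-186591 - 219681} + 1 \cdot 86} = \sqrt{\sqrt{-406272} + 86} = \sqrt{368 i \sqrt{3} + 86} = \sqrt{86 + 368 i \sqrt{3}}$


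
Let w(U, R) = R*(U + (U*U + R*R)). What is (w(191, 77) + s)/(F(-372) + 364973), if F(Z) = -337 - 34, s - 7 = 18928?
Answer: 235658/26043 ≈ 9.0488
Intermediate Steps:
s = 18935 (s = 7 + 18928 = 18935)
F(Z) = -371
w(U, R) = R*(U + R² + U²) (w(U, R) = R*(U + (U² + R²)) = R*(U + (R² + U²)) = R*(U + R² + U²))
(w(191, 77) + s)/(F(-372) + 364973) = (77*(191 + 77² + 191²) + 18935)/(-371 + 364973) = (77*(191 + 5929 + 36481) + 18935)/364602 = (77*42601 + 18935)*(1/364602) = (3280277 + 18935)*(1/364602) = 3299212*(1/364602) = 235658/26043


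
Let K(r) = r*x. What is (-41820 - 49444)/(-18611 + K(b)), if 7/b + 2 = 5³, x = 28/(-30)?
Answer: 168382080/34337393 ≈ 4.9038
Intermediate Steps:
x = -14/15 (x = 28*(-1/30) = -14/15 ≈ -0.93333)
b = 7/123 (b = 7/(-2 + 5³) = 7/(-2 + 125) = 7/123 ≈ 0.056911)
K(r) = -14*r/15 (K(r) = r*(-14/15) = -14*r/15)
(-41820 - 49444)/(-18611 + K(b)) = (-41820 - 49444)/(-18611 - 14/15*7/123) = -91264/(-18611 - 98/1845) = -91264/(-34337393/1845) = -91264*(-1845/34337393) = 168382080/34337393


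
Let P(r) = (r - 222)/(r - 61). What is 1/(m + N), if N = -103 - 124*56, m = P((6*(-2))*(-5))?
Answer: -1/6885 ≈ -0.00014524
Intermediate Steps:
P(r) = (-222 + r)/(-61 + r)
m = 162 (m = (-222 + (6*(-2))*(-5))/(-61 + (6*(-2))*(-5)) = (-222 - 12*(-5))/(-61 - 12*(-5)) = (-222 + 60)/(-61 + 60) = -162/(-1) = -1*(-162) = 162)
N = -7047 (N = -103 - 6944 = -7047)
1/(m + N) = 1/(162 - 7047) = 1/(-6885) = -1/6885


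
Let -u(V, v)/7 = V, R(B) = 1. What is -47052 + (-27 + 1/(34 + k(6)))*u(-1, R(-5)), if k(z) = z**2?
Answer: -472409/10 ≈ -47241.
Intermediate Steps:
u(V, v) = -7*V
-47052 + (-27 + 1/(34 + k(6)))*u(-1, R(-5)) = -47052 + (-27 + 1/(34 + 6**2))*(-7*(-1)) = -47052 + (-27 + 1/(34 + 36))*7 = -47052 + (-27 + 1/70)*7 = -47052 - 1889/70*7 = -47052 - 1889/10 = -472409/10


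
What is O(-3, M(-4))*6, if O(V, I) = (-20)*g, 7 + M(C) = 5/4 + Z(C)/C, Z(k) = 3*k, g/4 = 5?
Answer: -2400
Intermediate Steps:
g = 20 (g = 4*5 = 20)
M(C) = -11/4 (M(C) = -7 + (5/4 + (3*C)/C) = -7 + (5*(¼) + 3) = -7 + (5/4 + 3) = -7 + 17/4 = -11/4)
O(V, I) = -400 (O(V, I) = -20*20 = -400)
O(-3, M(-4))*6 = -400*6 = -2400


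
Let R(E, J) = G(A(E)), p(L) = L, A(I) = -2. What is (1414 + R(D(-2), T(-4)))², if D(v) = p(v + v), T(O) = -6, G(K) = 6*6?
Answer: 2102500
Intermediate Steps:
G(K) = 36
D(v) = 2*v (D(v) = v + v = 2*v)
R(E, J) = 36
(1414 + R(D(-2), T(-4)))² = (1414 + 36)² = 1450² = 2102500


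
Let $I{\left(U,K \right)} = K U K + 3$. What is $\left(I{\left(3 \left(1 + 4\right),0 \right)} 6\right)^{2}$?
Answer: $324$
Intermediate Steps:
$I{\left(U,K \right)} = 3 + U K^{2}$ ($I{\left(U,K \right)} = U K^{2} + 3 = 3 + U K^{2}$)
$\left(I{\left(3 \left(1 + 4\right),0 \right)} 6\right)^{2} = \left(\left(3 + 3 \left(1 + 4\right) 0^{2}\right) 6\right)^{2} = \left(\left(3 + 3 \cdot 5 \cdot 0\right) 6\right)^{2} = \left(\left(3 + 15 \cdot 0\right) 6\right)^{2} = \left(\left(3 + 0\right) 6\right)^{2} = \left(3 \cdot 6\right)^{2} = 18^{2} = 324$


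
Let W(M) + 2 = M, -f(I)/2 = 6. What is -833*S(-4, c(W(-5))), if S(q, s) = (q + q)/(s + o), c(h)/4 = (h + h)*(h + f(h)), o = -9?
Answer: 6664/1055 ≈ 6.3166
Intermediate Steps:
f(I) = -12 (f(I) = -2*6 = -12)
W(M) = -2 + M
c(h) = 8*h*(-12 + h) (c(h) = 4*((h + h)*(h - 12)) = 4*((2*h)*(-12 + h)) = 4*(2*h*(-12 + h)) = 8*h*(-12 + h))
S(q, s) = 2*q/(-9 + s) (S(q, s) = (q + q)/(s - 9) = (2*q)/(-9 + s) = 2*q/(-9 + s))
-833*S(-4, c(W(-5))) = -1666*(-4)/(-9 + 8*(-2 - 5)*(-12 + (-2 - 5))) = -1666*(-4)/(-9 + 8*(-7)*(-12 - 7)) = -1666*(-4)/(-9 + 8*(-7)*(-19)) = -1666*(-4)/(-9 + 1064) = -1666*(-4)/1055 = -833*(-8/1055) = 6664/1055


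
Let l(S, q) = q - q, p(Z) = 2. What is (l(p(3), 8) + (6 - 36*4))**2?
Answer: 19044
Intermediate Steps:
l(S, q) = 0
(l(p(3), 8) + (6 - 36*4))**2 = (0 + (6 - 36*4))**2 = (0 + (6 - 6*24))**2 = (0 + (6 - 144))**2 = (0 - 138)**2 = (-138)**2 = 19044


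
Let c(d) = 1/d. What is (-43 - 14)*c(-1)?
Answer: 57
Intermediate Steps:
(-43 - 14)*c(-1) = (-43 - 14)/(-1) = -57*(-1) = 57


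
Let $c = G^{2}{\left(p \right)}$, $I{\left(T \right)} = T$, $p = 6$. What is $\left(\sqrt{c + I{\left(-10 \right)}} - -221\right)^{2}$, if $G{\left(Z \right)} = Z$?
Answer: $\left(221 + \sqrt{26}\right)^{2} \approx 51121.0$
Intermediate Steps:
$c = 36$ ($c = 6^{2} = 36$)
$\left(\sqrt{c + I{\left(-10 \right)}} - -221\right)^{2} = \left(\sqrt{36 - 10} - -221\right)^{2} = \left(\sqrt{26} + 221\right)^{2} = \left(221 + \sqrt{26}\right)^{2}$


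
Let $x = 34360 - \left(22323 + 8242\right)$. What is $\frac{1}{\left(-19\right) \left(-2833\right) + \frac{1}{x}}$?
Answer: $\frac{3795}{204273466} \approx 1.8578 \cdot 10^{-5}$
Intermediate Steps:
$x = 3795$ ($x = 34360 - 30565 = 3795$)
$\frac{1}{\left(-19\right) \left(-2833\right) + \frac{1}{x}} = \frac{1}{\left(-19\right) \left(-2833\right) + \frac{1}{3795}} = \frac{1}{53827 + \frac{1}{3795}} = \frac{1}{\frac{204273466}{3795}} = \frac{3795}{204273466}$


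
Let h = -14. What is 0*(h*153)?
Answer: 0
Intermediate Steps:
0*(h*153) = 0*(-14*153) = 0*(-2142) = 0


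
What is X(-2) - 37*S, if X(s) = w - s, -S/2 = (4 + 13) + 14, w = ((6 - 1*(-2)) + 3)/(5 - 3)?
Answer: 4603/2 ≈ 2301.5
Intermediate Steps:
w = 11/2 (w = ((6 + 2) + 3)/2 = (8 + 3)*(1/2) = 11*(1/2) = 11/2 ≈ 5.5000)
S = -62 (S = -2*((4 + 13) + 14) = -2*(17 + 14) = -2*31 = -62)
X(s) = 11/2 - s
X(-2) - 37*S = (11/2 - 1*(-2)) - 37*(-62) = (11/2 + 2) + 2294 = 15/2 + 2294 = 4603/2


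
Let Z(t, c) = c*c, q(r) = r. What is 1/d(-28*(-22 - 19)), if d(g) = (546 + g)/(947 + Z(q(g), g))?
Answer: 1318851/1694 ≈ 778.54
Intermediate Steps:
Z(t, c) = c**2
d(g) = (546 + g)/(947 + g**2)
1/d(-28*(-22 - 19)) = 1/((546 - 28*(-22 - 19))/(947 + (-28*(-22 - 19))**2)) = 1/((546 - 28*(-41))/(947 + (-28*(-41))**2)) = 1/((546 + 1148)/(947 + 1148**2)) = 1/(1694/(947 + 1317904)) = 1/(1694/1318851) = 1318851/1694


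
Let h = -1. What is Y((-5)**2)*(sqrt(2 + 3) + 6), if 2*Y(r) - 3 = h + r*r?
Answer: 1881 + 627*sqrt(5)/2 ≈ 2582.0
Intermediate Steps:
Y(r) = 1 + r**2/2 (Y(r) = 3/2 + (-1 + r*r)/2 = 3/2 + (-1 + r**2)/2 = 3/2 + (-1/2 + r**2/2) = 1 + r**2/2)
Y((-5)**2)*(sqrt(2 + 3) + 6) = (1 + ((-5)**2)**2/2)*(sqrt(2 + 3) + 6) = (1 + (1/2)*25**2)*(sqrt(5) + 6) = (1 + (1/2)*625)*(6 + sqrt(5)) = (1 + 625/2)*(6 + sqrt(5)) = 627*(6 + sqrt(5))/2 = 1881 + 627*sqrt(5)/2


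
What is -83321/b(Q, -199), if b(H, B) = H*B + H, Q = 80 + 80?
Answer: 83321/31680 ≈ 2.6301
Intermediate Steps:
Q = 160
b(H, B) = H + B*H (b(H, B) = B*H + H = H + B*H)
-83321/b(Q, -199) = -83321*1/(160*(1 - 199)) = -83321/(160*(-198)) = -83321/(-31680) = -83321*(-1/31680) = 83321/31680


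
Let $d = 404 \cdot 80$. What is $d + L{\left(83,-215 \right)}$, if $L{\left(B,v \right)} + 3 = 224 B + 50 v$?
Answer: $40159$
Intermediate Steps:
$L{\left(B,v \right)} = -3 + 50 v + 224 B$ ($L{\left(B,v \right)} = -3 + \left(224 B + 50 v\right) = -3 + \left(50 v + 224 B\right) = -3 + 50 v + 224 B$)
$d = 32320$
$d + L{\left(83,-215 \right)} = 32320 + \left(-3 + 50 \left(-215\right) + 224 \cdot 83\right) = 32320 - -7839 = 32320 + 7839 = 40159$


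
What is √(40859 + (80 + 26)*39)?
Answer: √44993 ≈ 212.12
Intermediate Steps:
√(40859 + (80 + 26)*39) = √(40859 + 106*39) = √(40859 + 4134) = √44993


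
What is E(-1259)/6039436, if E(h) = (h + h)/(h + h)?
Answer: 1/6039436 ≈ 1.6558e-7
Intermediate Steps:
E(h) = 1 (E(h) = (2*h)/((2*h)) = (2*h)*(1/(2*h)) = 1)
E(-1259)/6039436 = 1/6039436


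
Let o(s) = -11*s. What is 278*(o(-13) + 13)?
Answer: 43368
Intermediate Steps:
278*(o(-13) + 13) = 278*(-11*(-13) + 13) = 278*(143 + 13) = 278*156 = 43368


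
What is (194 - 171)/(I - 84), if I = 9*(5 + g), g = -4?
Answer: -23/75 ≈ -0.30667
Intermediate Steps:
I = 9 (I = 9*(5 - 4) = 9*1 = 9)
(194 - 171)/(I - 84) = (194 - 171)/(9 - 84) = 23/(-75) = 23*(-1/75) = -23/75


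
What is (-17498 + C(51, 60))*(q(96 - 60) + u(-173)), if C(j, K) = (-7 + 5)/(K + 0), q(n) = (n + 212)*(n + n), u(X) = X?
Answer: -9282531703/30 ≈ -3.0942e+8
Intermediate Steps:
q(n) = 2*n*(212 + n) (q(n) = (212 + n)*(2*n) = 2*n*(212 + n))
C(j, K) = -2/K
(-17498 + C(51, 60))*(q(96 - 60) + u(-173)) = (-17498 - 2/60)*(2*(96 - 60)*(212 + (96 - 60)) - 173) = (-17498 - 2*1/60)*(2*36*(212 + 36) - 173) = (-17498 - 1/30)*(2*36*248 - 173) = -524941*(17856 - 173)/30 = -524941/30*17683 = -9282531703/30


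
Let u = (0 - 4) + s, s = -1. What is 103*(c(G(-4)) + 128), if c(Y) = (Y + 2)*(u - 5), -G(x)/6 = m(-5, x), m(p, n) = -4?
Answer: -13596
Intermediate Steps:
u = -5 (u = (0 - 4) - 1 = -4 - 1 = -5)
G(x) = 24 (G(x) = -6*(-4) = 24)
c(Y) = -20 - 10*Y (c(Y) = (Y + 2)*(-5 - 5) = (2 + Y)*(-10) = -20 - 10*Y)
103*(c(G(-4)) + 128) = 103*((-20 - 10*24) + 128) = 103*((-20 - 240) + 128) = 103*(-260 + 128) = 103*(-132) = -13596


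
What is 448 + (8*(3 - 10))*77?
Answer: -3864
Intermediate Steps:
448 + (8*(3 - 10))*77 = 448 + (8*(-7))*77 = 448 - 56*77 = 448 - 4312 = -3864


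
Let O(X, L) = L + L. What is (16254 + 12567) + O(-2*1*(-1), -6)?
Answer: 28809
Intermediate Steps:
O(X, L) = 2*L
(16254 + 12567) + O(-2*1*(-1), -6) = (16254 + 12567) + 2*(-6) = 28821 - 12 = 28809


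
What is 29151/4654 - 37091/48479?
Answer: 1240589815/225621266 ≈ 5.4986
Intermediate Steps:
29151/4654 - 37091/48479 = 1240589815/225621266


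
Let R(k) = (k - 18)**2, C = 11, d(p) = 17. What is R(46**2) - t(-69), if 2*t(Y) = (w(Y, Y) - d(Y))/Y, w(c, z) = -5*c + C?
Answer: 202473897/46 ≈ 4.4016e+6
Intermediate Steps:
R(k) = (-18 + k)**2
w(c, z) = 11 - 5*c (w(c, z) = -5*c + 11 = 11 - 5*c)
t(Y) = (-6 - 5*Y)/(2*Y) (t(Y) = (((11 - 5*Y) - 1*17)/Y)/2 = (((11 - 5*Y) - 17)/Y)/2 = ((-6 - 5*Y)/Y)/2 = (-6 - 5*Y)/(2*Y))
R(46**2) - t(-69) = (-18 + 46**2)**2 - (-5/2 - 3/(-69)) = (-18 + 2116)**2 - (-5/2 - 3*(-1/69)) = 2098**2 - (-5/2 + 1/23) = 4401604 - 1*(-113/46) = 4401604 + 113/46 = 202473897/46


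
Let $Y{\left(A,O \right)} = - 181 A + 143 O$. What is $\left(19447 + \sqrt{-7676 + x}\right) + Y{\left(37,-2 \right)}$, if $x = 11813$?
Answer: $12464 + \sqrt{4137} \approx 12528.0$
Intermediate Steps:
$\left(19447 + \sqrt{-7676 + x}\right) + Y{\left(37,-2 \right)} = \left(19447 + \sqrt{-7676 + 11813}\right) + \left(\left(-181\right) 37 + 143 \left(-2\right)\right) = \left(19447 + \sqrt{4137}\right) - 6983 = 12464 + \sqrt{4137}$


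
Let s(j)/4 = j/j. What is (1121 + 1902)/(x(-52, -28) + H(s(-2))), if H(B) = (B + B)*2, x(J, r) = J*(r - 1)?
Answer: 3023/1524 ≈ 1.9836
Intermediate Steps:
s(j) = 4 (s(j) = 4*(j/j) = 4*1 = 4)
x(J, r) = J*(-1 + r)
H(B) = 4*B (H(B) = (2*B)*2 = 4*B)
(1121 + 1902)/(x(-52, -28) + H(s(-2))) = (1121 + 1902)/(-52*(-1 - 28) + 4*4) = 3023/(-52*(-29) + 16) = 3023/(1508 + 16) = 3023/1524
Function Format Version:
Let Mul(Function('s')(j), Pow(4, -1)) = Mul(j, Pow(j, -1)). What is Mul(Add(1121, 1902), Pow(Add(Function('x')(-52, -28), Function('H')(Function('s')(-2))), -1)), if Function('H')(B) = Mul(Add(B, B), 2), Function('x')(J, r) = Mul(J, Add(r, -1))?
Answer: Rational(3023, 1524) ≈ 1.9836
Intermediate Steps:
Function('s')(j) = 4 (Function('s')(j) = Mul(4, Mul(j, Pow(j, -1))) = Mul(4, 1) = 4)
Function('x')(J, r) = Mul(J, Add(-1, r))
Function('H')(B) = Mul(4, B) (Function('H')(B) = Mul(Mul(2, B), 2) = Mul(4, B))
Mul(Add(1121, 1902), Pow(Add(Function('x')(-52, -28), Function('H')(Function('s')(-2))), -1)) = Mul(Add(1121, 1902), Pow(Add(Mul(-52, Add(-1, -28)), Mul(4, 4)), -1)) = Mul(3023, Pow(Add(Mul(-52, -29), 16), -1)) = Mul(3023, Pow(Add(1508, 16), -1)) = Mul(3023, Pow(1524, -1)) = Mul(3023, Rational(1, 1524)) = Rational(3023, 1524)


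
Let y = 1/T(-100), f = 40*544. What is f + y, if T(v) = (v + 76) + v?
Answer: 2698239/124 ≈ 21760.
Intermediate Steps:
f = 21760
T(v) = 76 + 2*v (T(v) = (76 + v) + v = 76 + 2*v)
y = -1/124 (y = 1/(76 + 2*(-100)) = 1/(76 - 200) = 1/(-124) = -1/124 ≈ -0.0080645)
f + y = 21760 - 1/124 = 2698239/124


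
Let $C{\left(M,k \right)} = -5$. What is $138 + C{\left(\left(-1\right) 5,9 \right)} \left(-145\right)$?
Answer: $863$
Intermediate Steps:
$138 + C{\left(\left(-1\right) 5,9 \right)} \left(-145\right) = 138 - -725 = 138 + 725 = 863$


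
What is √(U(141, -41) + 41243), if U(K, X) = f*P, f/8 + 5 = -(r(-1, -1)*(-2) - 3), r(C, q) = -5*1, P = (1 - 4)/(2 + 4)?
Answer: √41291 ≈ 203.20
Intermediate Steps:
P = -½ (P = -3/6 = -3*⅙ = -½ ≈ -0.50000)
r(C, q) = -5
f = -96 (f = -40 + 8*(-(-5*(-2) - 3)) = -40 + 8*(-(10 - 3)) = -40 + 8*(-1*7) = -40 + 8*(-7) = -40 - 56 = -96)
U(K, X) = 48 (U(K, X) = -96*(-½) = 48)
√(U(141, -41) + 41243) = √(48 + 41243) = √41291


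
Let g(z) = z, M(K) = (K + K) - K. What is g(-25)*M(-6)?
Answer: 150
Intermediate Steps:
M(K) = K (M(K) = 2*K - K = K)
g(-25)*M(-6) = -25*(-6) = 150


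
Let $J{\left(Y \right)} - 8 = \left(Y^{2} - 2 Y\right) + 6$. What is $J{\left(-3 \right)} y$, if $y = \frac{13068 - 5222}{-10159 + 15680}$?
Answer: $\frac{227534}{5521} \approx 41.212$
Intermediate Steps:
$y = \frac{7846}{5521} \approx 1.4211$
$J{\left(Y \right)} = 14 + Y^{2} - 2 Y$ ($J{\left(Y \right)} = 8 + \left(\left(Y^{2} - 2 Y\right) + 6\right) = 8 + \left(6 + Y^{2} - 2 Y\right) = 14 + Y^{2} - 2 Y$)
$J{\left(-3 \right)} y = \left(14 + \left(-3\right)^{2} - -6\right) \frac{7846}{5521} = \left(14 + 9 + 6\right) \frac{7846}{5521} = 29 \cdot \frac{7846}{5521} = \frac{227534}{5521}$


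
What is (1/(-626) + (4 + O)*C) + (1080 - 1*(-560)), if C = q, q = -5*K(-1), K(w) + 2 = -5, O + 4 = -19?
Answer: 610349/626 ≈ 975.00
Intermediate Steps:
O = -23 (O = -4 - 19 = -23)
K(w) = -7 (K(w) = -2 - 5 = -7)
q = 35 (q = -5*(-7) = 35)
C = 35
(1/(-626) + (4 + O)*C) + (1080 - 1*(-560)) = (1/(-626) + (4 - 23)*35) + (1080 - 1*(-560)) = (-1/626 - 19*35) + (1080 + 560) = (-1/626 - 665) + 1640 = -416291/626 + 1640 = 610349/626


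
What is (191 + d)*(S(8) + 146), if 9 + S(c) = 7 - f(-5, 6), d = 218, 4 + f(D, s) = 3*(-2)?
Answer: 62986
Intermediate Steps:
f(D, s) = -10 (f(D, s) = -4 + 3*(-2) = -4 - 6 = -10)
S(c) = 8 (S(c) = -9 + (7 - 1*(-10)) = -9 + (7 + 10) = -9 + 17 = 8)
(191 + d)*(S(8) + 146) = (191 + 218)*(8 + 146) = 409*154 = 62986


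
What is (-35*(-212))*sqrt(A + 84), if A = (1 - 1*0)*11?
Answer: 7420*sqrt(95) ≈ 72321.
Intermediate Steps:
A = 11 (A = (1 + 0)*11 = 1*11 = 11)
(-35*(-212))*sqrt(A + 84) = (-35*(-212))*sqrt(11 + 84) = 7420*sqrt(95)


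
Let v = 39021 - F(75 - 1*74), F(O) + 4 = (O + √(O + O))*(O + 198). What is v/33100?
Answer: 19413/16550 - 199*√2/33100 ≈ 1.1645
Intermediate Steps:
F(O) = -4 + (198 + O)*(O + √2*√O) (F(O) = -4 + (O + √(O + O))*(O + 198) = -4 + (O + √(2*O))*(198 + O) = -4 + (O + √2*√O)*(198 + O) = -4 + (198 + O)*(O + √2*√O))
v = 38826 - 199*√2 (v = 39021 - (-4 + (75 - 1*74)² + 198*(75 - 1*74) + √2*(75 - 1*74)^(3/2) + 198*√2*√(75 - 1*74)) = 39021 - (-4 + (75 - 74)² + 198*(75 - 74) + √2*(75 - 74)^(3/2) + 198*√2*√(75 - 74)) = 39021 - (-4 + 1² + 198*1 + √2*1^(3/2) + 198*√2*√1) = 39021 - (-4 + 1 + 198 + √2*1 + 198*√2*1) = 39021 - (-4 + 1 + 198 + √2 + 198*√2) = 39021 - (195 + 199*√2) = 39021 + (-195 - 199*√2) = 38826 - 199*√2 ≈ 38545.)
v/33100 = (38826 - 199*√2)/33100 = (38826 - 199*√2)*(1/33100) = 19413/16550 - 199*√2/33100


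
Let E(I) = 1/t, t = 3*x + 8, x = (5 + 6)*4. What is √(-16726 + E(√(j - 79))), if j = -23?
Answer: I*√81957365/70 ≈ 129.33*I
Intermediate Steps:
x = 44 (x = 11*4 = 44)
t = 140 (t = 3*44 + 8 = 132 + 8 = 140)
E(I) = 1/140
√(-16726 + E(√(j - 79))) = √(-16726 + 1/140) = √(-2341639/140) = I*√81957365/70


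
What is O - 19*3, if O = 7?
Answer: -50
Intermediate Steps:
O - 19*3 = 7 - 19*3 = 7 - 57 = -50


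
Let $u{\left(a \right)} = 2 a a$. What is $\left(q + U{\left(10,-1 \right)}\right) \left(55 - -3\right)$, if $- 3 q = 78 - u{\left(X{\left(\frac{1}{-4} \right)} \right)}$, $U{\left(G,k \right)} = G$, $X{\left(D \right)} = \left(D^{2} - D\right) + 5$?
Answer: $\frac{31349}{192} \approx 163.28$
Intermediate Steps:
$X{\left(D \right)} = 5 + D^{2} - D$
$u{\left(a \right)} = 2 a^{2}$
$q = - \frac{2759}{384}$ ($q = - \frac{78 - 2 \left(5 + \left(\frac{1}{-4}\right)^{2} - \frac{1}{-4}\right)^{2}}{3} = - \frac{78 - 2 \left(5 + \left(- \frac{1}{4}\right)^{2} - - \frac{1}{4}\right)^{2}}{3} = - \frac{78 - 2 \left(5 + \frac{1}{16} + \frac{1}{4}\right)^{2}}{3} = - \frac{78 - 2 \left(\frac{85}{16}\right)^{2}}{3} = - \frac{78 - 2 \cdot \frac{7225}{256}}{3} = - \frac{78 - \frac{7225}{128}}{3} = \left(- \frac{1}{3}\right) \frac{2759}{128} = - \frac{2759}{384} \approx -7.1849$)
$\left(q + U{\left(10,-1 \right)}\right) \left(55 - -3\right) = \left(- \frac{2759}{384} + 10\right) \left(55 - -3\right) = \frac{1081 \left(55 + 3\right)}{384} = \frac{1081}{384} \cdot 58 = \frac{31349}{192}$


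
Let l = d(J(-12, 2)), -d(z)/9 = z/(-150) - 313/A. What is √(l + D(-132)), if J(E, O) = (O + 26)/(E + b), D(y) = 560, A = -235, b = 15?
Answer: √30294931/235 ≈ 23.422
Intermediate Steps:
J(E, O) = (26 + O)/(15 + E) (J(E, O) = (O + 26)/(E + 15) = (26 + O)/(15 + E))
d(z) = -2817/235 + 3*z/50 (d(z) = -9*(z/(-150) - 313/(-235)) = -9*(z*(-1/150) - 313*(-1/235)) = -9*(-z/150 + 313/235) = -9*(313/235 - z/150) = -2817/235 + 3*z/50)
l = -13427/1175 (l = -2817/235 + 3*((26 + 2)/(15 - 12))/50 = -2817/235 + 3*(28/3)/50 = -2817/235 + 3*((⅓)*28)/50 = -2817/235 + (3/50)*(28/3) = -2817/235 + 14/25 = -13427/1175 ≈ -11.427)
√(l + D(-132)) = √(-13427/1175 + 560) = √(644573/1175) = √30294931/235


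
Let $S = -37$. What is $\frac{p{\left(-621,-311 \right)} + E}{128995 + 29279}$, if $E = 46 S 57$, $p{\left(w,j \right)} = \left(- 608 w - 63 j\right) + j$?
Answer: $\frac{149918}{79137} \approx 1.8944$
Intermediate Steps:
$p{\left(w,j \right)} = - 608 w - 62 j$
$E = -97014$ ($E = 46 \left(-37\right) 57 = \left(-1702\right) 57 = -97014$)
$\frac{p{\left(-621,-311 \right)} + E}{128995 + 29279} = \frac{\left(\left(-608\right) \left(-621\right) - -19282\right) - 97014}{128995 + 29279} = \frac{\left(377568 + 19282\right) - 97014}{158274} = \left(396850 - 97014\right) \frac{1}{158274} = 299836 \cdot \frac{1}{158274} = \frac{149918}{79137}$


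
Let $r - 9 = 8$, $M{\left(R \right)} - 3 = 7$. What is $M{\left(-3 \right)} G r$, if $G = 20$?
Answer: $3400$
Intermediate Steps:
$M{\left(R \right)} = 10$ ($M{\left(R \right)} = 3 + 7 = 10$)
$r = 17$ ($r = 9 + 8 = 17$)
$M{\left(-3 \right)} G r = 10 \cdot 20 \cdot 17 = 200 \cdot 17 = 3400$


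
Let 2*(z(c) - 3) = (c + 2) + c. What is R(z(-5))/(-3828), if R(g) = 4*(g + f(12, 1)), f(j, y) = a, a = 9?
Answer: -8/957 ≈ -0.0083595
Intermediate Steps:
z(c) = 4 + c (z(c) = 3 + ((c + 2) + c)/2 = 3 + ((2 + c) + c)/2 = 3 + (2 + 2*c)/2 = 3 + (1 + c) = 4 + c)
f(j, y) = 9
R(g) = 36 + 4*g (R(g) = 4*(g + 9) = 4*(9 + g) = 36 + 4*g)
R(z(-5))/(-3828) = (36 + 4*(4 - 5))/(-3828) = (36 + 4*(-1))*(-1/3828) = (36 - 4)*(-1/3828) = 32*(-1/3828) = -8/957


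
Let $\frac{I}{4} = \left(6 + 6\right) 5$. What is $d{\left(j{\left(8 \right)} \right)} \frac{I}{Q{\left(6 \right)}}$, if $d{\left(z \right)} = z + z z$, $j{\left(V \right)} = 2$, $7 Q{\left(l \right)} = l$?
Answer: $1680$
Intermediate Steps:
$Q{\left(l \right)} = \frac{l}{7}$
$I = 240$ ($I = 4 \left(6 + 6\right) 5 = 4 \cdot 12 \cdot 5 = 4 \cdot 60 = 240$)
$d{\left(z \right)} = z + z^{2}$
$d{\left(j{\left(8 \right)} \right)} \frac{I}{Q{\left(6 \right)}} = 2 \left(1 + 2\right) \frac{240}{\frac{1}{7} \cdot 6} = 2 \cdot 3 \frac{240}{\frac{6}{7}} = 6 \cdot 240 \cdot \frac{7}{6} = 6 \cdot 280 = 1680$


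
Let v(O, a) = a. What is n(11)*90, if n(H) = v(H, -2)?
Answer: -180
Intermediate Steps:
n(H) = -2
n(11)*90 = -2*90 = -180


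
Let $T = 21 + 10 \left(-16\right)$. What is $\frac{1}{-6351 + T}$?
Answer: $- \frac{1}{6490} \approx -0.00015408$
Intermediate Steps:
$T = -139$ ($T = 21 - 160 = -139$)
$\frac{1}{-6351 + T} = \frac{1}{-6351 - 139} = \frac{1}{-6490} = - \frac{1}{6490}$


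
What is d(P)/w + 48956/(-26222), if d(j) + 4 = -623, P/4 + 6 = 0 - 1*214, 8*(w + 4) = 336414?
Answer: -4149861686/2205152201 ≈ -1.8819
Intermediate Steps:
w = 168191/4 (w = -4 + (⅛)*336414 = -4 + 168207/4 = 168191/4 ≈ 42048.)
P = -880 (P = -24 + 4*(0 - 1*214) = -24 + 4*(0 - 214) = -24 + 4*(-214) = -24 - 856 = -880)
d(j) = -627 (d(j) = -4 - 623 = -627)
d(P)/w + 48956/(-26222) = -627/168191/4 + 48956/(-26222) = -627*4/168191 + 48956*(-1/26222) = -2508/168191 - 24478/13111 = -4149861686/2205152201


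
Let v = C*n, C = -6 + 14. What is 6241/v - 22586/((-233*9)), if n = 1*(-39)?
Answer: -2013515/218088 ≈ -9.2326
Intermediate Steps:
C = 8
n = -39
v = -312 (v = 8*(-39) = -312)
6241/v - 22586/((-233*9)) = 6241/(-312) - 22586/((-233*9)) = 6241*(-1/312) - 22586/(-2097) = -6241/312 - 22586*(-1/2097) = -6241/312 + 22586/2097 = -2013515/218088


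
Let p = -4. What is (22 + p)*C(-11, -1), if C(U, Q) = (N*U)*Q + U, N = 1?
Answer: 0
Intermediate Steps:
C(U, Q) = U + Q*U (C(U, Q) = (1*U)*Q + U = U*Q + U = Q*U + U = U + Q*U)
(22 + p)*C(-11, -1) = (22 - 4)*(-11*(1 - 1)) = 18*(-11*0) = 18*0 = 0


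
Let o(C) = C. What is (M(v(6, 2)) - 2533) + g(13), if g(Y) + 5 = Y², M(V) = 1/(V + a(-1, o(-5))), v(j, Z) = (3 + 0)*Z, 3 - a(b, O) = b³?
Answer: -23689/10 ≈ -2368.9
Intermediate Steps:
a(b, O) = 3 - b³
v(j, Z) = 3*Z
M(V) = 1/(4 + V) (M(V) = 1/(V + (3 - 1*(-1)³)) = 1/(V + (3 - 1*(-1))) = 1/(V + (3 + 1)) = 1/(V + 4) = 1/(4 + V))
g(Y) = -5 + Y²
(M(v(6, 2)) - 2533) + g(13) = (1/(4 + 3*2) - 2533) + (-5 + 13²) = (1/(4 + 6) - 2533) + (-5 + 169) = (1/10 - 2533) + 164 = (⅒ - 2533) + 164 = -25329/10 + 164 = -23689/10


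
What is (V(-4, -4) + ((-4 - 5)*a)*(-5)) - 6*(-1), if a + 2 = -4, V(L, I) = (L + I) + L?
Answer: -276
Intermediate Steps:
V(L, I) = I + 2*L (V(L, I) = (I + L) + L = I + 2*L)
a = -6 (a = -2 - 4 = -6)
(V(-4, -4) + ((-4 - 5)*a)*(-5)) - 6*(-1) = ((-4 + 2*(-4)) + ((-4 - 5)*(-6))*(-5)) - 6*(-1) = ((-4 - 8) - 9*(-6)*(-5)) + 6 = (-12 + 54*(-5)) + 6 = (-12 - 270) + 6 = -282 + 6 = -276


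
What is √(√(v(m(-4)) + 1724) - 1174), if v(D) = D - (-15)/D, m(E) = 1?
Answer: √(-1174 + 2*√435) ≈ 33.649*I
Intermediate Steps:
v(D) = D + 15/D
√(√(v(m(-4)) + 1724) - 1174) = √(√((1 + 15/1) + 1724) - 1174) = √(√((1 + 15*1) + 1724) - 1174) = √(√((1 + 15) + 1724) - 1174) = √(√(16 + 1724) - 1174) = √(√1740 - 1174) = √(2*√435 - 1174) = √(-1174 + 2*√435)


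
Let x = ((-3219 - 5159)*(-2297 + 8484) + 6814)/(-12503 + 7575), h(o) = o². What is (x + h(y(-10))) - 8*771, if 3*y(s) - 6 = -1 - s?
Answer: 673599/154 ≈ 4374.0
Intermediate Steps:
y(s) = 5/3 - s/3 (y(s) = 2 + (-1 - s)/3 = 2 + (-⅓ - s/3) = 5/3 - s/3)
x = 1619621/154 (x = (-8378*6187 + 6814)/(-4928) = (-51834686 + 6814)*(-1/4928) = -51827872*(-1/4928) = 1619621/154 ≈ 10517.)
(x + h(y(-10))) - 8*771 = (1619621/154 + (5/3 - ⅓*(-10))²) - 8*771 = (1619621/154 + (5/3 + 10/3)²) - 6168 = (1619621/154 + 5²) - 6168 = (1619621/154 + 25) - 6168 = 1623471/154 - 6168 = 673599/154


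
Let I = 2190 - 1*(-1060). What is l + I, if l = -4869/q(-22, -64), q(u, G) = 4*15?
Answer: 63377/20 ≈ 3168.9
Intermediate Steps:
q(u, G) = 60
l = -1623/20 (l = -4869/60 = -4869*1/60 = -1623/20 ≈ -81.150)
I = 3250 (I = 2190 + 1060 = 3250)
l + I = -1623/20 + 3250 = 63377/20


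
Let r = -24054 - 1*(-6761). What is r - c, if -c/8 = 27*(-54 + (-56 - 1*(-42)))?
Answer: -31981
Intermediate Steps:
r = -17293 (r = -24054 + 6761 = -17293)
c = 14688 (c = -216*(-54 + (-56 - 1*(-42))) = -216*(-54 + (-56 + 42)) = -216*(-54 - 14) = -216*(-68) = -8*(-1836) = 14688)
r - c = -17293 - 1*14688 = -17293 - 14688 = -31981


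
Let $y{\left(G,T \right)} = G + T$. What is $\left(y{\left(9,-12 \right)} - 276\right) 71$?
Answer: $-19809$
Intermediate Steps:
$\left(y{\left(9,-12 \right)} - 276\right) 71 = \left(\left(9 - 12\right) - 276\right) 71 = \left(-3 - 276\right) 71 = \left(-279\right) 71 = -19809$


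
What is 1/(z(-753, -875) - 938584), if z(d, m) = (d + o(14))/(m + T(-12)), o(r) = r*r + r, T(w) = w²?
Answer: -731/686104361 ≈ -1.0654e-6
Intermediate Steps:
o(r) = r + r² (o(r) = r² + r = r + r²)
z(d, m) = (210 + d)/(144 + m) (z(d, m) = (d + 14*(1 + 14))/(m + (-12)²) = (d + 14*15)/(m + 144) = (d + 210)/(144 + m) = (210 + d)/(144 + m))
1/(z(-753, -875) - 938584) = 1/((210 - 753)/(144 - 875) - 938584) = 1/(-543/(-731) - 938584) = 1/(-1/731*(-543) - 938584) = 1/(543/731 - 938584) = 1/(-686104361/731) = -731/686104361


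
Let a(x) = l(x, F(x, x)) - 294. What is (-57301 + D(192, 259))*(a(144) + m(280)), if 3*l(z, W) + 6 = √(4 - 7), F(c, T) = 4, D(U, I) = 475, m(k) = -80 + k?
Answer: 5455296 - 18942*I*√3 ≈ 5.4553e+6 - 32809.0*I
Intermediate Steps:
l(z, W) = -2 + I*√3/3 (l(z, W) = -2 + √(4 - 7)/3 = -2 + √(-3)/3 = -2 + (I*√3)/3 = -2 + I*√3/3)
a(x) = -296 + I*√3/3 (a(x) = (-2 + I*√3/3) - 294 = -296 + I*√3/3)
(-57301 + D(192, 259))*(a(144) + m(280)) = (-57301 + 475)*((-296 + I*√3/3) + (-80 + 280)) = -56826*((-296 + I*√3/3) + 200) = -56826*(-96 + I*√3/3) = 5455296 - 18942*I*√3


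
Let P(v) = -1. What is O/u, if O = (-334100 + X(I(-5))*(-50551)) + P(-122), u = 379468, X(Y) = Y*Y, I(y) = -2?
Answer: -536305/379468 ≈ -1.4133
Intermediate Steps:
X(Y) = Y**2
O = -536305 (O = (-334100 + (-2)**2*(-50551)) - 1 = (-334100 + 4*(-50551)) - 1 = (-334100 - 202204) - 1 = -536304 - 1 = -536305)
O/u = -536305/379468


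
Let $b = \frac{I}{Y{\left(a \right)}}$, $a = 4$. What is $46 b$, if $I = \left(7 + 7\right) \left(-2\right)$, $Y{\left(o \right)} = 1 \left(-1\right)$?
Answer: $1288$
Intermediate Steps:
$Y{\left(o \right)} = -1$
$I = -28$ ($I = 14 \left(-2\right) = -28$)
$b = 28$ ($b = - \frac{28}{-1} = \left(-28\right) \left(-1\right) = 28$)
$46 b = 46 \cdot 28 = 1288$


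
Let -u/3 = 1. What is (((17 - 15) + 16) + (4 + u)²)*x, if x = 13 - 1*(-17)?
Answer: 570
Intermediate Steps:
u = -3 (u = -3*1 = -3)
x = 30 (x = 13 + 17 = 30)
(((17 - 15) + 16) + (4 + u)²)*x = (((17 - 15) + 16) + (4 - 3)²)*30 = ((2 + 16) + 1²)*30 = (18 + 1)*30 = 19*30 = 570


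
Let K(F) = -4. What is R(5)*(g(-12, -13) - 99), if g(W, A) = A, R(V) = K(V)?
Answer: 448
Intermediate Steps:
R(V) = -4
R(5)*(g(-12, -13) - 99) = -4*(-13 - 99) = -4*(-112) = 448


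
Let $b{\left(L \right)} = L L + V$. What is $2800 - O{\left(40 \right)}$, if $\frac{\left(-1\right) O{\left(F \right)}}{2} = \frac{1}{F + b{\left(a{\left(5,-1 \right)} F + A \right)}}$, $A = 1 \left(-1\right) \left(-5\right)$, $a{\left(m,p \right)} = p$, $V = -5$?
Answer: $\frac{1764001}{630} \approx 2800.0$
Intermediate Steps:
$A = 5$ ($A = \left(-1\right) \left(-5\right) = 5$)
$b{\left(L \right)} = -5 + L^{2}$ ($b{\left(L \right)} = L L - 5 = L^{2} - 5 = -5 + L^{2}$)
$O{\left(F \right)} = - \frac{2}{-5 + F + \left(5 - F\right)^{2}}$ ($O{\left(F \right)} = - \frac{2}{F + \left(-5 + \left(- F + 5\right)^{2}\right)} = - \frac{2}{F + \left(-5 + \left(5 - F\right)^{2}\right)} = - \frac{2}{-5 + F + \left(5 - F\right)^{2}}$)
$2800 - O{\left(40 \right)} = 2800 - - \frac{2}{-5 + 40 + \left(-5 + 40\right)^{2}} = 2800 - - \frac{2}{-5 + 40 + 35^{2}} = 2800 - - \frac{2}{-5 + 40 + 1225} = 2800 - - \frac{2}{1260} = 2800 - \left(-2\right) \frac{1}{1260} = 2800 - - \frac{1}{630} = 2800 + \frac{1}{630} = \frac{1764001}{630}$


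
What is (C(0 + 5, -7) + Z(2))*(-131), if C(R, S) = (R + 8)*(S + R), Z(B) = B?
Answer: 3144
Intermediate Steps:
C(R, S) = (8 + R)*(R + S)
(C(0 + 5, -7) + Z(2))*(-131) = (((0 + 5)² + 8*(0 + 5) + 8*(-7) + (0 + 5)*(-7)) + 2)*(-131) = ((5² + 8*5 - 56 + 5*(-7)) + 2)*(-131) = ((25 + 40 - 56 - 35) + 2)*(-131) = (-26 + 2)*(-131) = -24*(-131) = 3144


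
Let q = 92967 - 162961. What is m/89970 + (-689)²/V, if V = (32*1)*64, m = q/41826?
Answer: 446603858843977/1926699632640 ≈ 231.80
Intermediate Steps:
q = -69994
m = -34997/20913 (m = -69994/41826 = -69994*1/41826 = -34997/20913 ≈ -1.6735)
V = 2048 (V = 32*64 = 2048)
m/89970 + (-689)²/V = -34997/20913/89970 + (-689)²/2048 = -34997/20913*1/89970 + 474721*(1/2048) = -34997/1881542610 + 474721/2048 = 446603858843977/1926699632640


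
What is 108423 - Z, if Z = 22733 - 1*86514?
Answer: 172204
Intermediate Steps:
Z = -63781 (Z = 22733 - 86514 = -63781)
108423 - Z = 108423 - 1*(-63781) = 108423 + 63781 = 172204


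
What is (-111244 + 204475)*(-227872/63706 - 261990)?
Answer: -778038930762786/31853 ≈ -2.4426e+10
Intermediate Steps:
(-111244 + 204475)*(-227872/63706 - 261990) = 93231*(-227872*1/63706 - 261990) = 93231*(-113936/31853 - 261990) = 93231*(-8345281406/31853) = -778038930762786/31853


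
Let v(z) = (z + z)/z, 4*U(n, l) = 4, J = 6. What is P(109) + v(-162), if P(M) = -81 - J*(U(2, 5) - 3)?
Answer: -67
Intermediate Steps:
U(n, l) = 1 (U(n, l) = (1/4)*4 = 1)
P(M) = -69 (P(M) = -81 - 6*(1 - 3) = -81 - 6*(-2) = -81 - 1*(-12) = -81 + 12 = -69)
v(z) = 2 (v(z) = (2*z)/z = 2)
P(109) + v(-162) = -69 + 2 = -67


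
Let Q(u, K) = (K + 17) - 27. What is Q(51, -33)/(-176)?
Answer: 43/176 ≈ 0.24432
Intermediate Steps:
Q(u, K) = -10 + K (Q(u, K) = (17 + K) - 27 = -10 + K)
Q(51, -33)/(-176) = (-10 - 33)/(-176) = -43*(-1/176) = 43/176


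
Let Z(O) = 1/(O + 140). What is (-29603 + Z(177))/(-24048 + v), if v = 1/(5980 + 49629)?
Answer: 521843197350/423919418227 ≈ 1.2310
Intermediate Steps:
v = 1/55609 ≈ 1.7983e-5
Z(O) = 1/(140 + O)
(-29603 + Z(177))/(-24048 + v) = (-29603 + 1/(140 + 177))/(-24048 + 1/55609) = (-29603 + 1/317)/(-1337285231/55609) = (-29603 + 1/317)*(-55609/1337285231) = -9384150/317*(-55609/1337285231) = 521843197350/423919418227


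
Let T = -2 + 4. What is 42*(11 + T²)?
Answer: 630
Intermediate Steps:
T = 2
42*(11 + T²) = 42*(11 + 2²) = 42*(11 + 4) = 42*15 = 630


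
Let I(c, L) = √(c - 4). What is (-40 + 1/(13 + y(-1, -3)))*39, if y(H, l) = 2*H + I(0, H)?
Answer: -194571/125 - 78*I/125 ≈ -1556.6 - 0.624*I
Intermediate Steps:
I(c, L) = √(-4 + c)
y(H, l) = 2*I + 2*H (y(H, l) = 2*H + √(-4 + 0) = 2*H + √(-4) = 2*H + 2*I = 2*I + 2*H)
(-40 + 1/(13 + y(-1, -3)))*39 = (-40 + 1/(13 + (2*I + 2*(-1))))*39 = (-40 + 1/(13 + (2*I - 2)))*39 = (-40 + 1/(13 + (-2 + 2*I)))*39 = (-40 + 1/(11 + 2*I))*39 = (-40 + (11 - 2*I)/125)*39 = -1560 + 39*(11 - 2*I)/125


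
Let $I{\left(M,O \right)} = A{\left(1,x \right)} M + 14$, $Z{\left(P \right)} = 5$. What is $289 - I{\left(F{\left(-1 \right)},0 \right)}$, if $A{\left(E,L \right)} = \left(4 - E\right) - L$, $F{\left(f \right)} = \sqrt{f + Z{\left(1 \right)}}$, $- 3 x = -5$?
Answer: $\frac{817}{3} \approx 272.33$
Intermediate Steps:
$x = \frac{5}{3}$ ($x = \left(- \frac{1}{3}\right) \left(-5\right) = \frac{5}{3} \approx 1.6667$)
$F{\left(f \right)} = \sqrt{5 + f}$ ($F{\left(f \right)} = \sqrt{f + 5} = \sqrt{5 + f}$)
$A{\left(E,L \right)} = 4 - E - L$
$I{\left(M,O \right)} = 14 + \frac{4 M}{3}$ ($I{\left(M,O \right)} = \left(4 - 1 - \frac{5}{3}\right) M + 14 = \frac{4 M}{3} + 14 = 14 + \frac{4 M}{3}$)
$289 - I{\left(F{\left(-1 \right)},0 \right)} = 289 - \left(14 + \frac{4 \sqrt{5 - 1}}{3}\right) = 289 - \left(14 + \frac{4 \sqrt{4}}{3}\right) = 289 - \left(14 + \frac{4}{3} \cdot 2\right) = 289 - \left(14 + \frac{8}{3}\right) = 289 - \frac{50}{3} = \frac{817}{3}$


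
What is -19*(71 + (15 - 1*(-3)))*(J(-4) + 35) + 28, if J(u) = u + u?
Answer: -45629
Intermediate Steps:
J(u) = 2*u
-19*(71 + (15 - 1*(-3)))*(J(-4) + 35) + 28 = -19*(71 + (15 - 1*(-3)))*(2*(-4) + 35) + 28 = -19*(71 + (15 + 3))*(-8 + 35) + 28 = -19*(71 + 18)*27 + 28 = -1691*27 + 28 = -19*2403 + 28 = -45657 + 28 = -45629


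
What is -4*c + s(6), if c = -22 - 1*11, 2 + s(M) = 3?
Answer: 133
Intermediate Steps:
s(M) = 1 (s(M) = -2 + 3 = 1)
c = -33 (c = -22 - 11 = -33)
-4*c + s(6) = -4*(-33) + 1 = 132 + 1 = 133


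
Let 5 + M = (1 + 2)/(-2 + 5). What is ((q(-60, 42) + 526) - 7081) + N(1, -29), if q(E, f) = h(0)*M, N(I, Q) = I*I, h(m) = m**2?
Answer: -6554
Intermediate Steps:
M = -4 (M = -5 + (1 + 2)/(-2 + 5) = -5 + 3/3 = -5 + 3*(1/3) = -5 + 1 = -4)
N(I, Q) = I**2
q(E, f) = 0 (q(E, f) = 0**2*(-4) = 0*(-4) = 0)
((q(-60, 42) + 526) - 7081) + N(1, -29) = ((0 + 526) - 7081) + 1**2 = (526 - 7081) + 1 = -6555 + 1 = -6554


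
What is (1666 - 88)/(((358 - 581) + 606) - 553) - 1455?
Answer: -124464/85 ≈ -1464.3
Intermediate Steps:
(1666 - 88)/(((358 - 581) + 606) - 553) - 1455 = 1578/((-223 + 606) - 553) - 1455 = 1578/(383 - 553) - 1455 = 1578/(-170) - 1455 = 1578*(-1/170) - 1455 = -789/85 - 1455 = -124464/85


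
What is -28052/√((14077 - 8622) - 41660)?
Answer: 28052*I*√36205/36205 ≈ 147.43*I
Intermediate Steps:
-28052/√((14077 - 8622) - 41660) = -28052/√(5455 - 41660) = -28052*(-I*√36205/36205) = -(-28052)*I*√36205/36205 = 28052*I*√36205/36205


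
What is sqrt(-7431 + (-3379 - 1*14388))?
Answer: I*sqrt(25198) ≈ 158.74*I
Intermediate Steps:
sqrt(-7431 + (-3379 - 1*14388)) = sqrt(-7431 + (-3379 - 14388)) = sqrt(-7431 - 17767) = sqrt(-25198) = I*sqrt(25198)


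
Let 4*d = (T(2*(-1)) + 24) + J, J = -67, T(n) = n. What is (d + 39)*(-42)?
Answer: -2331/2 ≈ -1165.5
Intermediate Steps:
d = -45/4 (d = ((2*(-1) + 24) - 67)/4 = ((-2 + 24) - 67)/4 = (22 - 67)/4 = (¼)*(-45) = -45/4 ≈ -11.250)
(d + 39)*(-42) = (-45/4 + 39)*(-42) = (111/4)*(-42) = -2331/2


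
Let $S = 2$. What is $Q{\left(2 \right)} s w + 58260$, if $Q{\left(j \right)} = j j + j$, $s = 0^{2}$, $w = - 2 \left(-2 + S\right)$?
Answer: $58260$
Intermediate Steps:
$w = 0$ ($w = - 2 \left(-2 + 2\right) = \left(-2\right) 0 = 0$)
$s = 0$
$Q{\left(j \right)} = j + j^{2}$ ($Q{\left(j \right)} = j^{2} + j = j + j^{2}$)
$Q{\left(2 \right)} s w + 58260 = 2 \left(1 + 2\right) 0 \cdot 0 + 58260 = 2 \cdot 3 \cdot 0 \cdot 0 + 58260 = 6 \cdot 0 \cdot 0 + 58260 = 0 \cdot 0 + 58260 = 0 + 58260 = 58260$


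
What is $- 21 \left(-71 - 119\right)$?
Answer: $3990$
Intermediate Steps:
$- 21 \left(-71 - 119\right) = \left(-21\right) \left(-190\right) = 3990$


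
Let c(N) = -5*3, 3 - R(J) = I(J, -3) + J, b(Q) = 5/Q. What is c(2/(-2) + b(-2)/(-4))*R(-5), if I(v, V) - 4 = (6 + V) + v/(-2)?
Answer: 45/2 ≈ 22.500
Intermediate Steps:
I(v, V) = 10 + V - v/2 (I(v, V) = 4 + ((6 + V) + v/(-2)) = 4 + ((6 + V) + v*(-½)) = 4 + ((6 + V) - v/2) = 4 + (6 + V - v/2) = 10 + V - v/2)
R(J) = -4 - J/2 (R(J) = 3 - ((10 - 3 - J/2) + J) = 3 - ((7 - J/2) + J) = 3 - (7 + J/2) = 3 + (-7 - J/2) = -4 - J/2)
c(N) = -15
c(2/(-2) + b(-2)/(-4))*R(-5) = -15*(-4 - ½*(-5)) = -15*(-4 + 5/2) = -15*(-3/2) = 45/2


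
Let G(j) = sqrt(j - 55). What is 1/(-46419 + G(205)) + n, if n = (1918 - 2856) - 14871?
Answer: -11354674150306/718241137 - 5*sqrt(6)/2154723411 ≈ -15809.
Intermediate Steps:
n = -15809 (n = -938 - 14871 = -15809)
G(j) = sqrt(-55 + j)
1/(-46419 + G(205)) + n = 1/(-46419 + sqrt(-55 + 205)) - 15809 = 1/(-46419 + sqrt(150)) - 15809 = 1/(-46419 + 5*sqrt(6)) - 15809 = -15809 + 1/(-46419 + 5*sqrt(6))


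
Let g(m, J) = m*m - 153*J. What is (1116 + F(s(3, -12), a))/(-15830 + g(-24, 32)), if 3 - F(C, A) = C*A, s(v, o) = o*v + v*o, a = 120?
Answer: -9759/20150 ≈ -0.48432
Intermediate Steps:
s(v, o) = 2*o*v (s(v, o) = o*v + o*v = 2*o*v)
g(m, J) = m² - 153*J
F(C, A) = 3 - A*C (F(C, A) = 3 - C*A = 3 - A*C)
(1116 + F(s(3, -12), a))/(-15830 + g(-24, 32)) = (1116 + (3 - 1*120*2*(-12)*3))/(-15830 + ((-24)² - 153*32)) = (1116 + (3 - 1*120*(-72)))/(-15830 + (576 - 4896)) = (1116 + (3 + 8640))/(-15830 - 4320) = (1116 + 8643)/(-20150) = 9759*(-1/20150) = -9759/20150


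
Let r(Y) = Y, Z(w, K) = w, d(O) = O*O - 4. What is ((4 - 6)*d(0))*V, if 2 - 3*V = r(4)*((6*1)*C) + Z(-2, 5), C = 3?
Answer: -544/3 ≈ -181.33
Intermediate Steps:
d(O) = -4 + O² (d(O) = O² - 4 = -4 + O²)
V = -68/3 (V = ⅔ - (4*((6*1)*3) - 2)/3 = ⅔ - (4*(6*3) - 2)/3 = ⅔ - (4*18 - 2)/3 = ⅔ - (72 - 2)/3 = ⅔ - ⅓*70 = ⅔ - 70/3 = -68/3 ≈ -22.667)
((4 - 6)*d(0))*V = ((4 - 6)*(-4 + 0²))*(-68/3) = -2*(-4 + 0)*(-68/3) = -2*(-4)*(-68/3) = 8*(-68/3) = -544/3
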